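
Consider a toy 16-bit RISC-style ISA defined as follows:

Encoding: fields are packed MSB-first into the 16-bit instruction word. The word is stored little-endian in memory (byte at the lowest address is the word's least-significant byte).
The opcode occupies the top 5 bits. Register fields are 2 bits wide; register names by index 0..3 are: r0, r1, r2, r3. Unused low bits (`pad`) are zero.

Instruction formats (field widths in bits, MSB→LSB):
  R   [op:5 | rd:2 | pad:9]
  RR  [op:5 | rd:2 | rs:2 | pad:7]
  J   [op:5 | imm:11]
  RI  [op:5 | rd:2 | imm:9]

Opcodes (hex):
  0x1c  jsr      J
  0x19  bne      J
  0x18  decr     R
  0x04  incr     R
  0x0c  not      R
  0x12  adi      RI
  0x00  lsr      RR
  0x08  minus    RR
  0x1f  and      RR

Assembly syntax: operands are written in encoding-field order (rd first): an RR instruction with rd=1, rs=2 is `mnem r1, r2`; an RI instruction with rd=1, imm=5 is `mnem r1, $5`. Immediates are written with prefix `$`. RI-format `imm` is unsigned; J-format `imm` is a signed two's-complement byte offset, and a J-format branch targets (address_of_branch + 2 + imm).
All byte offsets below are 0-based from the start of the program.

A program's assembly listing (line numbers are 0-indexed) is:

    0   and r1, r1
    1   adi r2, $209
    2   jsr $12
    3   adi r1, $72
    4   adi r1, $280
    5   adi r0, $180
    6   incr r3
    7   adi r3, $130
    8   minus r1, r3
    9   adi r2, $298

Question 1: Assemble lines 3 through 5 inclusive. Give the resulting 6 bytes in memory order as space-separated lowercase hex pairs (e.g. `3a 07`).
line 3 (adi): pack op=0x12:5|rd=1:2|imm=72:9 = 0x9248; little→ 48 92
line 4 (adi): pack op=0x12:5|rd=1:2|imm=280:9 = 0x9318; little→ 18 93
line 5 (adi): pack op=0x12:5|rd=0:2|imm=180:9 = 0x90b4; little→ b4 90

48 92 18 93 b4 90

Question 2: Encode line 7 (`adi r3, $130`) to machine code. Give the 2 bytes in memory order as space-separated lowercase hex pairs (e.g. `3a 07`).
L7: adi op=0x12:5|rd=3:2|imm=130:9 ⇒ 0x9682 ⇒ little 82 96

82 96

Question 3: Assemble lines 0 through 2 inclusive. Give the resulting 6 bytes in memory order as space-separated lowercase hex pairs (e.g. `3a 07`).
80 fa d1 94 0c e0

0. and fields op=0x1f:5|rd=1:2|rs=1:2|pad=0:7 → word fa80h → 80 fa
1. adi fields op=0x12:5|rd=2:2|imm=209:9 → word 94d1h → d1 94
2. jsr fields op=0x1c:5|imm=12:11 → word e00ch → 0c e0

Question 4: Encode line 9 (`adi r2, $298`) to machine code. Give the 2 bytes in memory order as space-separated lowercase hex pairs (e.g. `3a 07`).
2a 95

9. adi fields op=0x12:5|rd=2:2|imm=298:9 → word 952ah → 2a 95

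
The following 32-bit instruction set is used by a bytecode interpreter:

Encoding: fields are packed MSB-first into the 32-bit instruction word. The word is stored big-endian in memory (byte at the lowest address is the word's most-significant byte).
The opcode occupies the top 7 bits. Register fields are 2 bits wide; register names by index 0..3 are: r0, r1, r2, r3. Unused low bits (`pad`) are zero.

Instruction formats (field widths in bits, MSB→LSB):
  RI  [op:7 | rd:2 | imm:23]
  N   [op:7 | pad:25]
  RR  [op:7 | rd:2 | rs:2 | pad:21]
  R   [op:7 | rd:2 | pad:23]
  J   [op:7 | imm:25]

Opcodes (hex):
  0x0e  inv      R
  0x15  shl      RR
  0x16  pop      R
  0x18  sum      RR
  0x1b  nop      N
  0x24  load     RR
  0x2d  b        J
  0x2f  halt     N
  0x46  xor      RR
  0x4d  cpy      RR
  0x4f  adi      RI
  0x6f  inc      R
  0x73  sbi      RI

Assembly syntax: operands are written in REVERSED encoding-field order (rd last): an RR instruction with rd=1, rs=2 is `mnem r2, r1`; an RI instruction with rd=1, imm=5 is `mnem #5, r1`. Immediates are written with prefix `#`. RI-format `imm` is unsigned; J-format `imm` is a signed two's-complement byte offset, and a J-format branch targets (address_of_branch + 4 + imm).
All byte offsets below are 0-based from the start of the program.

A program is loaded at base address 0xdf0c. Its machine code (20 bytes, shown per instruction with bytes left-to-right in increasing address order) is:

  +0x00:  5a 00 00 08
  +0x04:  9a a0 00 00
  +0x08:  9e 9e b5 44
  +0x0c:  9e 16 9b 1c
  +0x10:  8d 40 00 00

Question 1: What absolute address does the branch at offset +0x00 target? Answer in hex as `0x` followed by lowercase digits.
0xdf18

+0x00: 5a 00 00 08 ⇒ word 0x5a000008 (big)
  top 7b → 0x2d → b [J]
  imm: (w>>0)&0x1ffffff=0x8 → #8
  target = base 0xdf0c + off 0x00 + 4 + imm 8 = 0xdf18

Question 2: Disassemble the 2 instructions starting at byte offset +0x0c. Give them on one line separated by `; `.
[0c] 9e 16 9b 1c → 0x9e169b1c
  top 7b → 0x4f → adi [RI]
  rd: (w>>23)&0x3=0x0 → r0
  imm: (w>>0)&0x7fffff=0x169b1c → #1481500
[10] 8d 40 00 00 → 0x8d400000
  top 7b → 0x46 → xor [RR]
  rd: (w>>23)&0x3=0x2 → r2
  rs: (w>>21)&0x3=0x2 → r2

adi #1481500, r0; xor r2, r2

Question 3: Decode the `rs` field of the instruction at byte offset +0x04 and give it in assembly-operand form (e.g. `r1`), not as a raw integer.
r1

+0x04: 9a a0 00 00 ⇒ word 0x9aa00000 (big)
  op=0x9aa00000>>25=0x4d ⇒ cpy (RR)
  rd: (w>>23)&0x3=0x1 → r1
  rs: (w>>21)&0x3=0x1 → r1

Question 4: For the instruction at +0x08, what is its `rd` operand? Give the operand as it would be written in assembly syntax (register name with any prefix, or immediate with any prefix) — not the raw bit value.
r1

off 0x08: read 9e 9e b5 44 as big → 0x9e9eb544
  top 7b → 0x4f → adi [RI]
  rd@[24:23]=0x1 ⇒ r1
  imm@[22:0]=0x1eb544 ⇒ #2012484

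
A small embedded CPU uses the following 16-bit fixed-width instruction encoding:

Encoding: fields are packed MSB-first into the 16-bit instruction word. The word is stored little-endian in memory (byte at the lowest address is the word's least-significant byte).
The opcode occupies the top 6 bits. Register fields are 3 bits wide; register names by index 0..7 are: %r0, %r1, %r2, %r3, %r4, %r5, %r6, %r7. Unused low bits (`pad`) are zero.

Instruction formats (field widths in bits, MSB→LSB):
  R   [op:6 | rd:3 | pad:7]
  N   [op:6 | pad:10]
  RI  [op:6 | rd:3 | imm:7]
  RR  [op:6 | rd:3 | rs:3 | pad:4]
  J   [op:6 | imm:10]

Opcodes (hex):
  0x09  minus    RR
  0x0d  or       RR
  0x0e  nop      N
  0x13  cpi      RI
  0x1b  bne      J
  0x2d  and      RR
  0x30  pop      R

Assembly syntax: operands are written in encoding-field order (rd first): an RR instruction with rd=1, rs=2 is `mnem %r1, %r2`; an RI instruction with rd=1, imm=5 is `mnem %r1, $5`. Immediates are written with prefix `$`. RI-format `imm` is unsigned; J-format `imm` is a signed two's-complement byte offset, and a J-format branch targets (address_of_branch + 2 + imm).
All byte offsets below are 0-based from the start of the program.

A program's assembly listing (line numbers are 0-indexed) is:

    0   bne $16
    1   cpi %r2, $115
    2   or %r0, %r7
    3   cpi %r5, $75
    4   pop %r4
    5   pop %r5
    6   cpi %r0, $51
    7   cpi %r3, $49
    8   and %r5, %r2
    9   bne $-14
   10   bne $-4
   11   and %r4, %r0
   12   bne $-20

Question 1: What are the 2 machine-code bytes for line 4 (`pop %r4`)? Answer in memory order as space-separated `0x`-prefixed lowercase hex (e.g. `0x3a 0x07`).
0x00 0xc2

line 4 (pop): pack op=0x30:6|rd=4:3|pad=0:7 = 0xc200; little→ 00 c2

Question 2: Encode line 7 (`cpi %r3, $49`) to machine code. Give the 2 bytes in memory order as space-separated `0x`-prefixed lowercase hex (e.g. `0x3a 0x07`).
0xb1 0x4d

7. cpi fields op=0x13:6|rd=3:3|imm=49:7 → word 4db1h → b1 4d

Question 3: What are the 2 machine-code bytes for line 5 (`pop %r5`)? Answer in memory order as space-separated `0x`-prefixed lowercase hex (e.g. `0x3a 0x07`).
0x80 0xc2

line 5 (pop): pack op=0x30:6|rd=5:3|pad=0:7 = 0xc280; little→ 80 c2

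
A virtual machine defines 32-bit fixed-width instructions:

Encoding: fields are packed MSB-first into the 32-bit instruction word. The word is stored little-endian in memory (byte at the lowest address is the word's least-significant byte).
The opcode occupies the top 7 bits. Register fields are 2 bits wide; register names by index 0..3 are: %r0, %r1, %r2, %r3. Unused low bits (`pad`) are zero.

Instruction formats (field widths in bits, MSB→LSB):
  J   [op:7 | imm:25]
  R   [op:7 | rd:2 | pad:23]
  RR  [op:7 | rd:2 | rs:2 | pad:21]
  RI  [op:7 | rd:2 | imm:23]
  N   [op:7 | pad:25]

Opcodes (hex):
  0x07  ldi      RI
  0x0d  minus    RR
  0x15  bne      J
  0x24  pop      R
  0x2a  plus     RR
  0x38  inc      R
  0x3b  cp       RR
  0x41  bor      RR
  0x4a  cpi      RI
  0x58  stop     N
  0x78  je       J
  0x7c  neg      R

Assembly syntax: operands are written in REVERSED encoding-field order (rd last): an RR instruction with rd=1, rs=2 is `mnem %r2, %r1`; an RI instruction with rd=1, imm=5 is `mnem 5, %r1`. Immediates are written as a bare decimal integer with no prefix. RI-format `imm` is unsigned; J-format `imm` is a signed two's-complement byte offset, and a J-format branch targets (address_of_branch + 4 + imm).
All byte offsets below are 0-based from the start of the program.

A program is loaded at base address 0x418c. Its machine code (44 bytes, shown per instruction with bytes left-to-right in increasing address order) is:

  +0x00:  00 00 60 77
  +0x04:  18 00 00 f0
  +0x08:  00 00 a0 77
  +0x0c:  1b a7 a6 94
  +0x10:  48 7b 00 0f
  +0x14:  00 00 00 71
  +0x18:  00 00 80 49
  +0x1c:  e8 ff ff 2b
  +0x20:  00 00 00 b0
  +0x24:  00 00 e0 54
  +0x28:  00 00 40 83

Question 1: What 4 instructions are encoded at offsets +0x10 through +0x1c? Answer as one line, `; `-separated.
ldi 31560, %r2; inc %r2; pop %r3; bne -24

@+10  little-endian(48 7b 00 0f) = 0x0f007b48
  op=0x0f007b48>>25=0x7 ⇒ ldi (RI)
  rd@[24:23]=0x2 ⇒ %r2
  imm@[22:0]=0x7b48 ⇒ 31560
@+14  little-endian(00 00 00 71) = 0x71000000
  op=0x71000000>>25=0x38 ⇒ inc (R)
  rd@[24:23]=0x2 ⇒ %r2
@+18  little-endian(00 00 80 49) = 0x49800000
  op=0x49800000>>25=0x24 ⇒ pop (R)
  rd@[24:23]=0x3 ⇒ %r3
@+1c  little-endian(e8 ff ff 2b) = 0x2bffffe8
  op=0x2bffffe8>>25=0x15 ⇒ bne (J)
  imm@[24:0]=0x1ffffe8 (s25→-24) ⇒ -24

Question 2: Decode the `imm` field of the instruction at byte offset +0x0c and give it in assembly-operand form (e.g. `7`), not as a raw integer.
2533147

off 0x0c: read 1b a7 a6 94 as little → 0x94a6a71b
  top 7b → 0x4a → cpi [RI]
  rd: (w>>23)&0x3=0x1 → %r1
  imm: (w>>0)&0x7fffff=0x26a71b → 2533147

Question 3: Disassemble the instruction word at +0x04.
@+04  little-endian(18 00 00 f0) = 0xf0000018
  opcode bits[31:25]=0x78: je/J
  imm: (w>>0)&0x1ffffff=0x18 → 24

je 24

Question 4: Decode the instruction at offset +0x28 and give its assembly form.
off 0x28: read 00 00 40 83 as little → 0x83400000
  op=0x83400000>>25=0x41 ⇒ bor (RR)
  [24:23] rd=2 = %r2
  [22:21] rs=2 = %r2

bor %r2, %r2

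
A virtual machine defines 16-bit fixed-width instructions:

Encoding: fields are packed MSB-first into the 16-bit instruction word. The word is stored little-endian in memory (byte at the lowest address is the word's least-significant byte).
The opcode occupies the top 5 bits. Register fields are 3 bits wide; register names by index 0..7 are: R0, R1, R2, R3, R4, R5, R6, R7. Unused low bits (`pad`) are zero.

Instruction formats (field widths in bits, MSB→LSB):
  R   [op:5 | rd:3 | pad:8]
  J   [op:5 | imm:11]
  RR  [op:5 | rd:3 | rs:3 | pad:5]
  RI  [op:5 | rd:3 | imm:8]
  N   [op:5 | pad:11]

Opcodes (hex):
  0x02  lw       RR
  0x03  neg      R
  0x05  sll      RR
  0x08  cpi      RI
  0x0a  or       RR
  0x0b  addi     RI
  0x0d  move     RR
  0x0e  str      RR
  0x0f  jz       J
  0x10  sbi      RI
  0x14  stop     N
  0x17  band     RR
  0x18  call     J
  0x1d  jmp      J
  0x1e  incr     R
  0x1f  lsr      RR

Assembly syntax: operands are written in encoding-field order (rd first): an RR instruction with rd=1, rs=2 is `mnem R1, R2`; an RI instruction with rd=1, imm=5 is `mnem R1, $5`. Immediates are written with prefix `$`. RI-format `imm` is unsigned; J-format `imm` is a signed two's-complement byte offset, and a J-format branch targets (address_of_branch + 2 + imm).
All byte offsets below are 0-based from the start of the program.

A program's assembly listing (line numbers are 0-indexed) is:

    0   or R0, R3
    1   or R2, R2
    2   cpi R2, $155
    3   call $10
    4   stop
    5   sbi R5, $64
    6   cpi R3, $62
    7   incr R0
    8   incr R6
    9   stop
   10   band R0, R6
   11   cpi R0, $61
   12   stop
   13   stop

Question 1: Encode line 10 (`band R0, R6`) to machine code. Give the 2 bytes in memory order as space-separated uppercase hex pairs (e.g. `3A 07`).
C0 B8

10. band fields op=0x17:5|rd=0:3|rs=6:3|pad=0:5 → word b8c0h → c0 b8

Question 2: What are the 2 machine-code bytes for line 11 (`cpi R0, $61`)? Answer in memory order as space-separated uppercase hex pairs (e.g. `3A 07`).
line 11 (cpi): pack op=0x8:5|rd=0:3|imm=61:8 = 0x403d; little→ 3d 40

3D 40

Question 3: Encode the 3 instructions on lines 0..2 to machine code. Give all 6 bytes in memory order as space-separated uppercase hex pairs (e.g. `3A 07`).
60 50 40 52 9B 42

L0: or op=0xa:5|rd=0:3|rs=3:3|pad=0:5 ⇒ 0x5060 ⇒ little 60 50
L1: or op=0xa:5|rd=2:3|rs=2:3|pad=0:5 ⇒ 0x5240 ⇒ little 40 52
L2: cpi op=0x8:5|rd=2:3|imm=155:8 ⇒ 0x429b ⇒ little 9b 42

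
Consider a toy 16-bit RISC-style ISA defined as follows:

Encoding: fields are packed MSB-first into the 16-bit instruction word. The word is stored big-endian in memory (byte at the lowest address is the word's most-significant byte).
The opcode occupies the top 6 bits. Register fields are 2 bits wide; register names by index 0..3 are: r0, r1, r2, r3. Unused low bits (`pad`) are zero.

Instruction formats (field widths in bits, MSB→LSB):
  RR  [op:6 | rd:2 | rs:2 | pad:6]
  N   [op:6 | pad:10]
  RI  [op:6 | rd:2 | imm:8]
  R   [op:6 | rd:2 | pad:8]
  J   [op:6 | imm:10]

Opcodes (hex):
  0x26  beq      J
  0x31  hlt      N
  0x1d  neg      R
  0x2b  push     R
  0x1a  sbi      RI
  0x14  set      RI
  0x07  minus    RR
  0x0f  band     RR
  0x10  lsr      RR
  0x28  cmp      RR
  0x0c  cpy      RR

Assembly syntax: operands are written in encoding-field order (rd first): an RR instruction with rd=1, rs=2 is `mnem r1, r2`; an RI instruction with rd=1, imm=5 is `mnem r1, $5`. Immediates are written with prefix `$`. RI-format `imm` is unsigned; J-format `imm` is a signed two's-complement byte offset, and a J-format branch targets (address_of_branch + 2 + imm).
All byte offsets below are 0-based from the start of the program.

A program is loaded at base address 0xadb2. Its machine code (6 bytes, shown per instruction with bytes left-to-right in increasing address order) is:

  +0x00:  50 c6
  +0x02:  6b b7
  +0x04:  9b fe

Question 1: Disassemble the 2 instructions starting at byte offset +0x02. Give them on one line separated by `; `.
sbi r3, $183; beq $-2

[02] 6b b7 → 0x6bb7
  top 6b → 0x1a → sbi [RI]
  rd@[9:8]=0x3 ⇒ r3
  imm@[7:0]=0xb7 ⇒ $183
[04] 9b fe → 0x9bfe
  top 6b → 0x26 → beq [J]
  imm@[9:0]=0x3fe (s10→-2) ⇒ $-2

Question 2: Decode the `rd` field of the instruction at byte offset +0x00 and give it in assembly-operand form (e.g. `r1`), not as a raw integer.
off 0x00: read 50 c6 as big → 0x50c6
  opcode bits[15:10]=0x14: set/RI
  [9:8] rd=0 = r0
  [7:0] imm=198 = $198

r0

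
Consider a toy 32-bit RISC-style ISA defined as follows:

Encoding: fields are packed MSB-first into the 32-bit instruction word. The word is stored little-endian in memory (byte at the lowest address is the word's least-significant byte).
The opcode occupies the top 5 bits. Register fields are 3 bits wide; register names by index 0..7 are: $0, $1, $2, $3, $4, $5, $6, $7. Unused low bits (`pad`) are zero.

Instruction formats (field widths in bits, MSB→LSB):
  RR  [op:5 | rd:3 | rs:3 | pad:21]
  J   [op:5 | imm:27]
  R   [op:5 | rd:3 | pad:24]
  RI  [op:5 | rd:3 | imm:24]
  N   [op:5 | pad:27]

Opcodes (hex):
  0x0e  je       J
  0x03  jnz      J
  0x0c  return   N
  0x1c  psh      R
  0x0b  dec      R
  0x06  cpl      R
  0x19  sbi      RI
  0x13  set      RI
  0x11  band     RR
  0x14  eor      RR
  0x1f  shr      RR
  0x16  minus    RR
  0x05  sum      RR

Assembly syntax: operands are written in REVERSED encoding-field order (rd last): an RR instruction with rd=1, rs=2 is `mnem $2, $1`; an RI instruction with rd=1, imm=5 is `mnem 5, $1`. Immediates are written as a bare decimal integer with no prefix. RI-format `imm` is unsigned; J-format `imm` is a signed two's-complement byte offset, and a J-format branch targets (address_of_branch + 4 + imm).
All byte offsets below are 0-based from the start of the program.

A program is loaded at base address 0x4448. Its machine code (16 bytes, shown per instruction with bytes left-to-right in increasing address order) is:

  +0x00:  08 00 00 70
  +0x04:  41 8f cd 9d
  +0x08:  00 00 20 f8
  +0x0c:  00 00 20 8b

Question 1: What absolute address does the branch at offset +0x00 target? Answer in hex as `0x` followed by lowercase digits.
@+00  little-endian(08 00 00 70) = 0x70000008
  top 5b → 0xe → je [J]
  imm@[26:0]=0x8 ⇒ 8
  target = base 0x4448 + off 0x00 + 4 + imm 8 = 0x4454

0x4454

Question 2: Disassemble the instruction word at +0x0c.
@+0c  little-endian(00 00 20 8b) = 0x8b200000
  opcode bits[31:27]=0x11: band/RR
  rd@[26:24]=0x3 ⇒ $3
  rs@[23:21]=0x1 ⇒ $1

band $1, $3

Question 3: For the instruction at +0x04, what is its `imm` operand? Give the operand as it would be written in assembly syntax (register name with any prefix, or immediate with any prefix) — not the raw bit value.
[04] 41 8f cd 9d → 0x9dcd8f41
  top 5b → 0x13 → set [RI]
  rd: (w>>24)&0x7=0x5 → $5
  imm: (w>>0)&0xffffff=0xcd8f41 → 13471553

13471553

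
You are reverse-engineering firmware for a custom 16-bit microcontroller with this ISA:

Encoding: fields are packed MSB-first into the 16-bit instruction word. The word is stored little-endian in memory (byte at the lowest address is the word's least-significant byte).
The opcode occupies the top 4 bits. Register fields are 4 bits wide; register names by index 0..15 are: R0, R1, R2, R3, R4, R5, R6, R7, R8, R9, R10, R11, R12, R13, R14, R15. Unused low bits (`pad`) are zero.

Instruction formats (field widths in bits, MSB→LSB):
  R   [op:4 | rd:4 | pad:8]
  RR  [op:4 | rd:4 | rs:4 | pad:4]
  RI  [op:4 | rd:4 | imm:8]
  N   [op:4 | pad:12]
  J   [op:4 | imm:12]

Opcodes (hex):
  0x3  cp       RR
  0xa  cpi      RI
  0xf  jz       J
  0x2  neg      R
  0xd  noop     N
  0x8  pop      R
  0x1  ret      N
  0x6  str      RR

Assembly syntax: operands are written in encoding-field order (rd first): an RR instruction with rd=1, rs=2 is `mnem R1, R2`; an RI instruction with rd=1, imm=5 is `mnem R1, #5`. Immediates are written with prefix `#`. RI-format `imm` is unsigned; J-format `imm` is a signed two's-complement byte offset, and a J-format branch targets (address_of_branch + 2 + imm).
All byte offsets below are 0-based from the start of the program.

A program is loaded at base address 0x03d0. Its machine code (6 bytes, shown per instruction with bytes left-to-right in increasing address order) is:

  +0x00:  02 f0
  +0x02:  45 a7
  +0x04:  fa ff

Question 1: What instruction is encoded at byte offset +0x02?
cpi R7, #69

@+02  little-endian(45 a7) = 0xa745
  top 4b → 0xa → cpi [RI]
  rd: (w>>8)&0xf=0x7 → R7
  imm: (w>>0)&0xff=0x45 → #69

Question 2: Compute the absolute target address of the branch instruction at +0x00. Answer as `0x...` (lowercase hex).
[00] 02 f0 → 0xf002
  top 4b → 0xf → jz [J]
  [11:0] imm=2 = #2
  target = base 0x03d0 + off 0x00 + 2 + imm 2 = 0x03d4

0x03d4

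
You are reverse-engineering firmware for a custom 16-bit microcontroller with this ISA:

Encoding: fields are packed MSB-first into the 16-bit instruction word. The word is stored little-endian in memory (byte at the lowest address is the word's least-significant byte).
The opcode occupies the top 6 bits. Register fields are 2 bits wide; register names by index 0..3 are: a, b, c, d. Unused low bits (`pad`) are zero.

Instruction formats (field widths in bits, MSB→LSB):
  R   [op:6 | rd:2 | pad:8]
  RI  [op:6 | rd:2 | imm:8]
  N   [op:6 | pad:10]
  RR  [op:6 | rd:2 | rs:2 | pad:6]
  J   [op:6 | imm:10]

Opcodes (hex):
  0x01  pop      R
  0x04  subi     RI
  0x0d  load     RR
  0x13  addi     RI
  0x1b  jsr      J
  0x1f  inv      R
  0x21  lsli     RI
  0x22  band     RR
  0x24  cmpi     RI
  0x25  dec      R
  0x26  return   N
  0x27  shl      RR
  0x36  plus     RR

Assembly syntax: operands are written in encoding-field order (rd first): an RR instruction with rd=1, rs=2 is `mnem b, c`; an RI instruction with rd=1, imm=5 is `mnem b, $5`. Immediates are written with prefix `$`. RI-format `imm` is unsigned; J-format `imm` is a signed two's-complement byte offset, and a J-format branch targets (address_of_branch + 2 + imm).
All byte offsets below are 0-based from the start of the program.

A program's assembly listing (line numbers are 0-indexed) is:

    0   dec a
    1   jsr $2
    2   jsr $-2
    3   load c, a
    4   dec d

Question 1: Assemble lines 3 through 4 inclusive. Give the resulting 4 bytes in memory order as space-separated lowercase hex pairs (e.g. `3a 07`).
00 36 00 97

line 3 (load): pack op=0xd:6|rd=2:2|rs=0:2|pad=0:6 = 0x3600; little→ 00 36
line 4 (dec): pack op=0x25:6|rd=3:2|pad=0:8 = 0x9700; little→ 00 97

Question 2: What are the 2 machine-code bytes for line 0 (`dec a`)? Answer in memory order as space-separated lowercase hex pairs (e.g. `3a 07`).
0. dec fields op=0x25:6|rd=0:2|pad=0:8 → word 9400h → 00 94

00 94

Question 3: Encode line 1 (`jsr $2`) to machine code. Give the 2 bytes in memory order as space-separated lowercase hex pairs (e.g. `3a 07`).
1. jsr fields op=0x1b:6|imm=2:10 → word 6c02h → 02 6c

02 6c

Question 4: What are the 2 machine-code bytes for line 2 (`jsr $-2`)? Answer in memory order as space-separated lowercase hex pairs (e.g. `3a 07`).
fe 6f

line 2 (jsr): pack op=0x1b:6|imm=-2:10 = 0x6ffe; little→ fe 6f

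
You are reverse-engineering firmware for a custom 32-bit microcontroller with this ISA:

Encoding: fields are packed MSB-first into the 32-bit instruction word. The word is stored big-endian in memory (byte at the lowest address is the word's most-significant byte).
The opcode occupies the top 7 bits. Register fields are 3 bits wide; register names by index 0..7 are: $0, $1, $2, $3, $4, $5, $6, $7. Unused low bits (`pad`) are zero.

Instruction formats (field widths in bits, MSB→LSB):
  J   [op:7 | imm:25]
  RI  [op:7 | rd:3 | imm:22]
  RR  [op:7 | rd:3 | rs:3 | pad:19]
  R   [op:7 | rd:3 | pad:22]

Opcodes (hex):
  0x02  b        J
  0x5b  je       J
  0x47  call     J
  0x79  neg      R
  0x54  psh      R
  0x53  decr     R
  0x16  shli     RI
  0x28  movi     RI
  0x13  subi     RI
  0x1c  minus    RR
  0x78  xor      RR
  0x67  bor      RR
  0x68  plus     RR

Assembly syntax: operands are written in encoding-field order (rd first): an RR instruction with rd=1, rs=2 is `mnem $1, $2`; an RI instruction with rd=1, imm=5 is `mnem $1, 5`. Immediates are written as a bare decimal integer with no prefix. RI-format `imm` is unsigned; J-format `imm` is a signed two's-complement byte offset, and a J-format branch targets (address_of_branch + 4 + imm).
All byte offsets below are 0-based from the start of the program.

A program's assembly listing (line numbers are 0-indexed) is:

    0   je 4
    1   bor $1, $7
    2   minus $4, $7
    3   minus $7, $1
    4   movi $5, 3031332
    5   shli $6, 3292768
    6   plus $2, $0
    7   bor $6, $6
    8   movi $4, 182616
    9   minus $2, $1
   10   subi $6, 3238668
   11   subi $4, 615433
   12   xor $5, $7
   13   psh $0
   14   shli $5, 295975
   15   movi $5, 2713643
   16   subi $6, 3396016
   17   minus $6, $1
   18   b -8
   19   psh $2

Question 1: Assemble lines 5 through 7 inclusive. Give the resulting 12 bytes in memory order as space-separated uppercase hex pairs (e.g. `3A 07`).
2D B2 3E 60 D0 80 00 00 CF B0 00 00

5. shli fields op=0x16:7|rd=6:3|imm=3292768:22 → word 2db23e60h → 2d b2 3e 60
6. plus fields op=0x68:7|rd=2:3|rs=0:3|pad=0:19 → word d0800000h → d0 80 00 00
7. bor fields op=0x67:7|rd=6:3|rs=6:3|pad=0:19 → word cfb00000h → cf b0 00 00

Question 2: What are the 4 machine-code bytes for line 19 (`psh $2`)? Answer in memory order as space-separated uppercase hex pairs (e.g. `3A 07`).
A8 80 00 00

L19: psh op=0x54:7|rd=2:3|pad=0:22 ⇒ 0xa8800000 ⇒ big a8 80 00 00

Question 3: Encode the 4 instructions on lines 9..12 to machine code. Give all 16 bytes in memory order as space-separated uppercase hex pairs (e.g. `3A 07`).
38 88 00 00 27 B1 6B 0C 27 09 64 09 F1 78 00 00

9. minus fields op=0x1c:7|rd=2:3|rs=1:3|pad=0:19 → word 38880000h → 38 88 00 00
10. subi fields op=0x13:7|rd=6:3|imm=3238668:22 → word 27b16b0ch → 27 b1 6b 0c
11. subi fields op=0x13:7|rd=4:3|imm=615433:22 → word 27096409h → 27 09 64 09
12. xor fields op=0x78:7|rd=5:3|rs=7:3|pad=0:19 → word f1780000h → f1 78 00 00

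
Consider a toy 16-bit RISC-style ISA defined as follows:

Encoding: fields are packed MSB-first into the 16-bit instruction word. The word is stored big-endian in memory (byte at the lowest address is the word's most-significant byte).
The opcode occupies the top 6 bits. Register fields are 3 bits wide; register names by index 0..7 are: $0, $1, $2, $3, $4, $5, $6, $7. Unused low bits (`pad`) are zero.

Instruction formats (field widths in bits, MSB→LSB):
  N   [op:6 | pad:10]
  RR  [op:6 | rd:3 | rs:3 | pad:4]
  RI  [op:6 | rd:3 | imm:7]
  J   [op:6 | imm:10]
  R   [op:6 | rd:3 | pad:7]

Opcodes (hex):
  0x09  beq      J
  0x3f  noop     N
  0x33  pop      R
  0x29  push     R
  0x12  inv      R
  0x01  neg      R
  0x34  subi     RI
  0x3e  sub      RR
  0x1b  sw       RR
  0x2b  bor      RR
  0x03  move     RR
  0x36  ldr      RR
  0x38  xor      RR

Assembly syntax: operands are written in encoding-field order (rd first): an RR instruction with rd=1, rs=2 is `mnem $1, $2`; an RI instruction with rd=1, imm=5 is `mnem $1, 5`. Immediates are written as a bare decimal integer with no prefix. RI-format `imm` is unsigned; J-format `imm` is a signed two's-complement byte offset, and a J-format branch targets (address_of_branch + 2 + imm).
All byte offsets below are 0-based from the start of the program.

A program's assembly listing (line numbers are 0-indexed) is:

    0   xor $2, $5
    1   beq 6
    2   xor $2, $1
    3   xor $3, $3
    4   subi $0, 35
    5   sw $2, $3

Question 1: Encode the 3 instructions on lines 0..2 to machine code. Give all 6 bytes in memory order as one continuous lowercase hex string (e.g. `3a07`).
e1502406e110

line 0 (xor): pack op=0x38:6|rd=2:3|rs=5:3|pad=0:4 = 0xe150; big→ e1 50
line 1 (beq): pack op=0x9:6|imm=6:10 = 0x2406; big→ 24 06
line 2 (xor): pack op=0x38:6|rd=2:3|rs=1:3|pad=0:4 = 0xe110; big→ e1 10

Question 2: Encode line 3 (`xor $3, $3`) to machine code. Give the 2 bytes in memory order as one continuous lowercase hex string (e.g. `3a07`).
e1b0

3. xor fields op=0x38:6|rd=3:3|rs=3:3|pad=0:4 → word e1b0h → e1 b0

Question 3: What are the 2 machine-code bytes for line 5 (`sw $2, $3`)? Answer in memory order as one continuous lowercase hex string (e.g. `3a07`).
6d30

line 5 (sw): pack op=0x1b:6|rd=2:3|rs=3:3|pad=0:4 = 0x6d30; big→ 6d 30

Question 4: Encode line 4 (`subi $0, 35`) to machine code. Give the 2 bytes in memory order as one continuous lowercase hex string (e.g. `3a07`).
d023

line 4 (subi): pack op=0x34:6|rd=0:3|imm=35:7 = 0xd023; big→ d0 23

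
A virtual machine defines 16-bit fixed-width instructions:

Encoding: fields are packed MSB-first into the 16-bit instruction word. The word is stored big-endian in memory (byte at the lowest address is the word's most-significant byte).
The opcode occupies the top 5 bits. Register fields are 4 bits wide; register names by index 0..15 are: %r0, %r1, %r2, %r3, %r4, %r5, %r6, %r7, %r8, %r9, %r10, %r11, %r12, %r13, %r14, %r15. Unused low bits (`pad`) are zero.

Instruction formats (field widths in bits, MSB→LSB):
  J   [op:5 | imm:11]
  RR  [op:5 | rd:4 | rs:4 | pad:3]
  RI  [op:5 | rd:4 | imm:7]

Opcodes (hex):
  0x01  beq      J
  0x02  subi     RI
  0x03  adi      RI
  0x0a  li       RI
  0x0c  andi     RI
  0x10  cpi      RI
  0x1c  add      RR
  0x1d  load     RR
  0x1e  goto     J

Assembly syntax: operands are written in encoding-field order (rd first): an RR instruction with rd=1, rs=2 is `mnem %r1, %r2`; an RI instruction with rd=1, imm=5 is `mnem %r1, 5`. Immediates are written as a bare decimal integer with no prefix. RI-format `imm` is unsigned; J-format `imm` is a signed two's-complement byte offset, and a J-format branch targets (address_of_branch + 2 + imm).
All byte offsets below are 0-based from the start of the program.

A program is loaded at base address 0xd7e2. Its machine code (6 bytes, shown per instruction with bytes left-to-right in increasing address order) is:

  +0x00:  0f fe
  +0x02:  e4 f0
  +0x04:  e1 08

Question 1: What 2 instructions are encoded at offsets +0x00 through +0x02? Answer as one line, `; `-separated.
beq -2; add %r9, %r14

off 0x00: read 0f fe as big → 0x0ffe
  opcode bits[15:11]=0x1: beq/J
  imm@[10:0]=0x7fe (s11→-2) ⇒ -2
off 0x02: read e4 f0 as big → 0xe4f0
  opcode bits[15:11]=0x1c: add/RR
  rd@[10:7]=0x9 ⇒ %r9
  rs@[6:3]=0xe ⇒ %r14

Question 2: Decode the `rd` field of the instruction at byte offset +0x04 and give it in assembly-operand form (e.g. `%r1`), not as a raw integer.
%r2

off 0x04: read e1 08 as big → 0xe108
  opcode bits[15:11]=0x1c: add/RR
  rd: (w>>7)&0xf=0x2 → %r2
  rs: (w>>3)&0xf=0x1 → %r1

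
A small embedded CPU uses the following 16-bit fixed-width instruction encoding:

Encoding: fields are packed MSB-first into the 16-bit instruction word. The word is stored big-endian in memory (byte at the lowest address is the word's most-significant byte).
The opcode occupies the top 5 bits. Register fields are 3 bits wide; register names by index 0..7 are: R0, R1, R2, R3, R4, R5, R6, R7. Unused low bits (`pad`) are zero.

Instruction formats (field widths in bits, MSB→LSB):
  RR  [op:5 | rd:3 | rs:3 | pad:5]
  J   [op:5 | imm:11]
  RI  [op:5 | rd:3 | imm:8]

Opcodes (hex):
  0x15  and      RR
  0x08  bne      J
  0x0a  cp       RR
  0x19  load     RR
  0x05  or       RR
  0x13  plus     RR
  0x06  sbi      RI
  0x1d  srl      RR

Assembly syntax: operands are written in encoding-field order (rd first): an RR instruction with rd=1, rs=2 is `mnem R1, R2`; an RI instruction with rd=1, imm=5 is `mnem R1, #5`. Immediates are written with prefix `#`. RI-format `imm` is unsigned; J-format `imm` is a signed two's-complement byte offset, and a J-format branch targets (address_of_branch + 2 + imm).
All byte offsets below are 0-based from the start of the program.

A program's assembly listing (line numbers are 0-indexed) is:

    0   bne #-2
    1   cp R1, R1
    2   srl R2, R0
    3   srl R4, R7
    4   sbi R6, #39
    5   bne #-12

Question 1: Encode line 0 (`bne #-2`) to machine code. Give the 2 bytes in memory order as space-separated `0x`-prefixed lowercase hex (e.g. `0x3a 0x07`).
L0: bne op=0x8:5|imm=-2:11 ⇒ 0x47fe ⇒ big 47 fe

0x47 0xfe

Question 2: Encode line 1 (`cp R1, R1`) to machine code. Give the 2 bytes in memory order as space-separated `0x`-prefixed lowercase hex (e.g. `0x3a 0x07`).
1. cp fields op=0xa:5|rd=1:3|rs=1:3|pad=0:5 → word 5120h → 51 20

0x51 0x20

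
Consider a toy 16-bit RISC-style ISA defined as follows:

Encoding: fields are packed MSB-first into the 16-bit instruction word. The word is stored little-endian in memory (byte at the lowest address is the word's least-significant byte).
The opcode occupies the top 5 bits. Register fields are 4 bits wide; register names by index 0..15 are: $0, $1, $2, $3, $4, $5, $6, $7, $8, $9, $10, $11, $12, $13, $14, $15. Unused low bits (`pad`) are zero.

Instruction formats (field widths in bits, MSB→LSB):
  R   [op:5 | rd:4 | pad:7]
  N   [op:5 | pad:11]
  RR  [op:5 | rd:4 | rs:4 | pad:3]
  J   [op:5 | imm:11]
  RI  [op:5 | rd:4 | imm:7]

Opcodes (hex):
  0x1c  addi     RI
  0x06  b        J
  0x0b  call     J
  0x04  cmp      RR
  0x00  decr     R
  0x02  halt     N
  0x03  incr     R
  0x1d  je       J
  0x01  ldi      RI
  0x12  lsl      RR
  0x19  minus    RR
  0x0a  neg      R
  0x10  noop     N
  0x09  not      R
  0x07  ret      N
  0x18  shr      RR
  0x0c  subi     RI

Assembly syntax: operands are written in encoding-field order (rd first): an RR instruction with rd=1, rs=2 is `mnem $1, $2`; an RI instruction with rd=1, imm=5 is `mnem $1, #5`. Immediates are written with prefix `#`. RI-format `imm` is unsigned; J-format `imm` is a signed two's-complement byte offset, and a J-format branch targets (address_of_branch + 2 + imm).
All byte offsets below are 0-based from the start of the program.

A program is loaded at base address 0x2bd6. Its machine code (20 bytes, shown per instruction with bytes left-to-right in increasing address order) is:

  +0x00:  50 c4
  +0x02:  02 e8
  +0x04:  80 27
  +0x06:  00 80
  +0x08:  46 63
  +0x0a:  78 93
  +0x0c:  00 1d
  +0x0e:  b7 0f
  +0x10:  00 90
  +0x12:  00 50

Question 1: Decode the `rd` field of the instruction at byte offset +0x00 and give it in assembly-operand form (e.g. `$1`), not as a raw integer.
$8

off 0x00: read 50 c4 as little → 0xc450
  op=0xc450>>11=0x18 ⇒ shr (RR)
  [10:7] rd=8 = $8
  [6:3] rs=10 = $10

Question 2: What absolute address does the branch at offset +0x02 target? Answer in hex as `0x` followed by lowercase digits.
0x2bdc

[02] 02 e8 → 0xe802
  op=0xe802>>11=0x1d ⇒ je (J)
  imm: (w>>0)&0x7ff=0x2 → #2
  target = base 0x2bd6 + off 0x02 + 2 + imm 2 = 0x2bdc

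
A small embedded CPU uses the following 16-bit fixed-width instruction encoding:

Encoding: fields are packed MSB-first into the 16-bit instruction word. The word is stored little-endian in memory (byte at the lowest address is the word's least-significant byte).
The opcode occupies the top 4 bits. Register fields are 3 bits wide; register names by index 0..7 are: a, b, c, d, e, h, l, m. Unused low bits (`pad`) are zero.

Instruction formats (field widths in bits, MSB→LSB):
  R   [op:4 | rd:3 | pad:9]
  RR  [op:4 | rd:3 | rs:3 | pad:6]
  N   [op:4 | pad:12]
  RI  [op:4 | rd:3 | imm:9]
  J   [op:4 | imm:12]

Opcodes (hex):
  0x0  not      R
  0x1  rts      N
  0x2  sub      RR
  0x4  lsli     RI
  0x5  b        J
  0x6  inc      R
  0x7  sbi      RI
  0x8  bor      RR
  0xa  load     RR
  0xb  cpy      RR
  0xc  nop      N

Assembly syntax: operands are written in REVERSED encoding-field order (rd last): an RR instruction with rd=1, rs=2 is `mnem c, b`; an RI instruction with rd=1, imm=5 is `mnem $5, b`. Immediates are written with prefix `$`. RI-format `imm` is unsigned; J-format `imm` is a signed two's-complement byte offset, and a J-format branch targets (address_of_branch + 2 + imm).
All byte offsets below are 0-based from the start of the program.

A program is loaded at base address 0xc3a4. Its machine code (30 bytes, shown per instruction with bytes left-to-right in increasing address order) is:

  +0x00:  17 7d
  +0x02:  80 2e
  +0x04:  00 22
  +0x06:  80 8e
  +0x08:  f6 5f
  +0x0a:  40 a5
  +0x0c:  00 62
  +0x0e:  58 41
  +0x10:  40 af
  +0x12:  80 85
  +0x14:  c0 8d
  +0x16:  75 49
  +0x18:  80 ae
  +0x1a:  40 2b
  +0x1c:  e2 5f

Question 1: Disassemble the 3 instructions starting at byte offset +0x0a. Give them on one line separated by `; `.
@+0a  little-endian(40 a5) = 0xa540
  op=0xa540>>12=0xa ⇒ load (RR)
  rd@[11:9]=0x2 ⇒ c
  rs@[8:6]=0x5 ⇒ h
@+0c  little-endian(00 62) = 0x6200
  op=0x6200>>12=0x6 ⇒ inc (R)
  rd@[11:9]=0x1 ⇒ b
@+0e  little-endian(58 41) = 0x4158
  op=0x4158>>12=0x4 ⇒ lsli (RI)
  rd@[11:9]=0x0 ⇒ a
  imm@[8:0]=0x158 ⇒ $344

load h, c; inc b; lsli $344, a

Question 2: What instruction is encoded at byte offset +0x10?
load h, m

[10] 40 af → 0xaf40
  opcode bits[15:12]=0xa: load/RR
  rd@[11:9]=0x7 ⇒ m
  rs@[8:6]=0x5 ⇒ h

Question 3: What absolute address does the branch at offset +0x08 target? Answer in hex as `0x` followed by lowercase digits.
0xc3a4

off 0x08: read f6 5f as little → 0x5ff6
  top 4b → 0x5 → b [J]
  imm: (w>>0)&0xfff=0xff6 (s12→-10) → $-10
  target = base 0xc3a4 + off 0x08 + 2 + imm -10 = 0xc3a4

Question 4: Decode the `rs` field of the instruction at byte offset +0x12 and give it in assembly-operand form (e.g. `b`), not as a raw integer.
l

+0x12: 80 85 ⇒ word 0x8580 (little)
  opcode bits[15:12]=0x8: bor/RR
  [11:9] rd=2 = c
  [8:6] rs=6 = l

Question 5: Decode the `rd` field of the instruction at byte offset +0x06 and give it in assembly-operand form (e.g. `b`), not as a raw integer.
m

@+06  little-endian(80 8e) = 0x8e80
  top 4b → 0x8 → bor [RR]
  rd: (w>>9)&0x7=0x7 → m
  rs: (w>>6)&0x7=0x2 → c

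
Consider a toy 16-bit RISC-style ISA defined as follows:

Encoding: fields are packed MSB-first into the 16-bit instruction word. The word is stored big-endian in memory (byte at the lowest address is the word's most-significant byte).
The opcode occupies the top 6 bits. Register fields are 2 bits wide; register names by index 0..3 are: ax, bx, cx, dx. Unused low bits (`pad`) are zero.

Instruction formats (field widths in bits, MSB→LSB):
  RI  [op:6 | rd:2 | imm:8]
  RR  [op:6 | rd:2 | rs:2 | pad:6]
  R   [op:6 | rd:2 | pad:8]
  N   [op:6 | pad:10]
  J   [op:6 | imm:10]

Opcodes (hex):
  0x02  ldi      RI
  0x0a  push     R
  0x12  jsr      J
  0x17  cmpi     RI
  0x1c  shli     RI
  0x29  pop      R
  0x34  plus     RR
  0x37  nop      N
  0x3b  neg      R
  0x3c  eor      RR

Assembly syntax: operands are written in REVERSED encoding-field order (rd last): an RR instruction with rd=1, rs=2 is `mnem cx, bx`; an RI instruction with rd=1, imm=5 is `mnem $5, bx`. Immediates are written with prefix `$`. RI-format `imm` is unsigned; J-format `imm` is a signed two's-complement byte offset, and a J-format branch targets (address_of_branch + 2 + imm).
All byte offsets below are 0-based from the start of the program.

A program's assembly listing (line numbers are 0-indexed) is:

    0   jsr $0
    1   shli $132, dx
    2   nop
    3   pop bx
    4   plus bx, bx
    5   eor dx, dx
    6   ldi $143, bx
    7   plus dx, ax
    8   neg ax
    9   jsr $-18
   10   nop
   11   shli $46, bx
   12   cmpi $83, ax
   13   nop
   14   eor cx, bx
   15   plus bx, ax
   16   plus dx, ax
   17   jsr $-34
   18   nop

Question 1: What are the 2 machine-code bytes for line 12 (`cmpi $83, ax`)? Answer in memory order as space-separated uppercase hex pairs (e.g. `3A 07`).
12. cmpi fields op=0x17:6|rd=0:2|imm=83:8 → word 5c53h → 5c 53

5C 53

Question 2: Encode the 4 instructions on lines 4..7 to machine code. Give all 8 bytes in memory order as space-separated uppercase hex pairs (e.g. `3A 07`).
line 4 (plus): pack op=0x34:6|rd=1:2|rs=1:2|pad=0:6 = 0xd140; big→ d1 40
line 5 (eor): pack op=0x3c:6|rd=3:2|rs=3:2|pad=0:6 = 0xf3c0; big→ f3 c0
line 6 (ldi): pack op=0x2:6|rd=1:2|imm=143:8 = 0x098f; big→ 09 8f
line 7 (plus): pack op=0x34:6|rd=0:2|rs=3:2|pad=0:6 = 0xd0c0; big→ d0 c0

D1 40 F3 C0 09 8F D0 C0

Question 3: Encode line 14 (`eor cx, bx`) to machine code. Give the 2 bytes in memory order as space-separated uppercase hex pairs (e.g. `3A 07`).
line 14 (eor): pack op=0x3c:6|rd=1:2|rs=2:2|pad=0:6 = 0xf180; big→ f1 80

F1 80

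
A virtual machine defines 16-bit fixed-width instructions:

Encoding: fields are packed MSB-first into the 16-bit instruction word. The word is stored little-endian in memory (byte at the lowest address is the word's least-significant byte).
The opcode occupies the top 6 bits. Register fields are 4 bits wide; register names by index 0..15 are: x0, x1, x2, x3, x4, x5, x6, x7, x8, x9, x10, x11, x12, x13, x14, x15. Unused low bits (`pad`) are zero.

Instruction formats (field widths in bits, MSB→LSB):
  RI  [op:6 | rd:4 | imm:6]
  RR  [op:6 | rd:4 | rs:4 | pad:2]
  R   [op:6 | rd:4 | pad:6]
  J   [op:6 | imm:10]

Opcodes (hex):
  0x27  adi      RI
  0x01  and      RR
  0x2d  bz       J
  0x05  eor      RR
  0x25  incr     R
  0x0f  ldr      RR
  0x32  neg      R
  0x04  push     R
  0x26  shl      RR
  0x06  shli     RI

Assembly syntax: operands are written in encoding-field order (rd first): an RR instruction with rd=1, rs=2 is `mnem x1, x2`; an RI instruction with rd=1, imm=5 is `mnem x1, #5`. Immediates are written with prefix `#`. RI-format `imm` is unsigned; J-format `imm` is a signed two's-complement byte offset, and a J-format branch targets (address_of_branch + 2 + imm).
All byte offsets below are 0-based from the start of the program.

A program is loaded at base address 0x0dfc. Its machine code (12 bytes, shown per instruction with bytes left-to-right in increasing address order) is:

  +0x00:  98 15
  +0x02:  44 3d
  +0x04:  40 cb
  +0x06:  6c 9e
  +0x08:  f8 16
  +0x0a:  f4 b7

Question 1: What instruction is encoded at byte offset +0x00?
+0x00: 98 15 ⇒ word 0x1598 (little)
  opcode bits[15:10]=0x5: eor/RR
  [9:6] rd=6 = x6
  [5:2] rs=6 = x6

eor x6, x6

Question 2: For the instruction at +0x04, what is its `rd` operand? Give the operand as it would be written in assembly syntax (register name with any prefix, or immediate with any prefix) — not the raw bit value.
[04] 40 cb → 0xcb40
  opcode bits[15:10]=0x32: neg/R
  [9:6] rd=13 = x13

x13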